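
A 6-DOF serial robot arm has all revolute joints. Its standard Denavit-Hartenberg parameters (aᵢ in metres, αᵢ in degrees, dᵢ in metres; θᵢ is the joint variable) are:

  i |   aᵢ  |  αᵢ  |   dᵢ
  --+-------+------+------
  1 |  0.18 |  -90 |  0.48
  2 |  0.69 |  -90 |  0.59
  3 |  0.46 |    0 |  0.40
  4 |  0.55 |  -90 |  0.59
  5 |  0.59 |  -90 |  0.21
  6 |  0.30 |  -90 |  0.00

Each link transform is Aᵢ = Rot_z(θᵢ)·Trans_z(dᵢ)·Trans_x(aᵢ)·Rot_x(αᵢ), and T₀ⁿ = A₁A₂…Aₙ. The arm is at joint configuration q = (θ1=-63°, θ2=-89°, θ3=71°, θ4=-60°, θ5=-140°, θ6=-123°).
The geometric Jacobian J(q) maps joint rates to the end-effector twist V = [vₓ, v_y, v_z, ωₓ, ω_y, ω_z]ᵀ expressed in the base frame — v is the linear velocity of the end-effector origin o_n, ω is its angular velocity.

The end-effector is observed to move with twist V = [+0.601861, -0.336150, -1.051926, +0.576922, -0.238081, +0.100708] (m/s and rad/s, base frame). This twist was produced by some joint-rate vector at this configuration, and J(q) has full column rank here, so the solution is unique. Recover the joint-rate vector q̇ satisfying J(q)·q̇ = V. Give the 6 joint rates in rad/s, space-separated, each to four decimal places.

o_n = [0.3597, -1.4564, 1.4286]
J₁: ẑ×o_n = [1.4564, 0.3597, -0.0000], ω = ẑ
J2: z=[0.8910, 0.4540, 0.0000] o=[0.0817, -0.1604, 0.4800] → [0.4306, -0.8452, -1.2810, 0.8910, 0.4540, 0.0000]
J3: z=[0.4539, -0.8909, -0.0175] o=[0.6129, 0.0967, 1.1699] → [-0.2576, -0.1130, -0.9305, 0.4539, -0.8909, -0.0175]
J4: z=[0.4539, -0.8909, -0.0175] o=[0.4081, -0.4594, 1.3127] → [-0.1207, -0.0518, -0.4956, 0.4539, -0.8909, -0.0175]
J5: z=[-0.8761, -0.4427, -0.1908] o=[0.5867, -1.0410, 1.8422] → [0.1039, -0.3191, 0.2634, -0.8761, -0.4427, -0.1908]
J6: z=[0.2434, -0.7479, 0.6175] o=[0.6482, -1.4258, 1.3519] → [-0.0385, -0.1968, -0.2232, 0.2434, -0.7479, 0.6175]
q̇ = J⁺·V = [0.3430, 0.4980, 0.3700, 0.3610, 0.1350, -0.3300]

0.3430 0.4980 0.3700 0.3610 0.1350 -0.3300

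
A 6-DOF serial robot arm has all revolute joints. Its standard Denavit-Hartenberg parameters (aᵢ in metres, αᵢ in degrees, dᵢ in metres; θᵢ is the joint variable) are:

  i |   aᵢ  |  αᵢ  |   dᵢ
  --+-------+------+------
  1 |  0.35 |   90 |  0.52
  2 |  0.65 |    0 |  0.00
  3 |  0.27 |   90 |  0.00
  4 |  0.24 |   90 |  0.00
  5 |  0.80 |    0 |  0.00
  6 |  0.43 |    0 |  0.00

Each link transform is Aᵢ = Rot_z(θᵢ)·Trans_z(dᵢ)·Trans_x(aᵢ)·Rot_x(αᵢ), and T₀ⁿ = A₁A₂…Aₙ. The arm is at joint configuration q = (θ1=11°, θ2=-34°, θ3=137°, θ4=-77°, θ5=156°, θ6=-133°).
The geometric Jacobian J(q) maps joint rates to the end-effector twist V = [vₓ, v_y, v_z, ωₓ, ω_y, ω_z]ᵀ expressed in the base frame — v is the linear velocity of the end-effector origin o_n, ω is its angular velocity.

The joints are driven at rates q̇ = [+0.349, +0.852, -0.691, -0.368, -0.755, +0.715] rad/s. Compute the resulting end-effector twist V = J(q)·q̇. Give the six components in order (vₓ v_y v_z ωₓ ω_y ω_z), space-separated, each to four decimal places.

0.6395 0.8339 0.7366 -0.3281 -0.2370 0.3042

o_n = [1.3072, 0.1598, 0.5098]
J₁: ẑ×o_n = [-0.1598, 1.3072, 0.0000], ω = ẑ
J2: z=[0.1908, -0.9816, 0.0000] o=[0.3436, 0.0668, 0.5200] → [0.0100, 0.0020, 0.9637, 0.1908, -0.9816, 0.0000]
J3: z=[0.1908, -0.9816, 0.0000] o=[0.8725, 0.1696, 0.1565] → [-0.3468, -0.0674, 0.4248, 0.1908, -0.9816, 0.0000]
J4: z=[0.9565, 0.1859, 0.2250] o=[0.8129, 0.1580, 0.4196] → [0.0164, 0.0250, -0.0902, 0.9565, 0.1859, 0.2250]
J5: z=[0.1722, 0.2626, -0.9494] o=[0.7564, 0.3853, 0.4722] → [-0.2042, -0.5294, -0.1835, 0.1722, 0.2626, -0.9494]
J6: z=[0.1722, 0.2626, -0.9494] o=[1.2398, -0.2462, 0.3852] → [0.4182, -0.0855, 0.0522, 0.1722, 0.2626, -0.9494]
V = J·q̇ = [0.6395, 0.8339, 0.7366, -0.3281, -0.2370, 0.3042]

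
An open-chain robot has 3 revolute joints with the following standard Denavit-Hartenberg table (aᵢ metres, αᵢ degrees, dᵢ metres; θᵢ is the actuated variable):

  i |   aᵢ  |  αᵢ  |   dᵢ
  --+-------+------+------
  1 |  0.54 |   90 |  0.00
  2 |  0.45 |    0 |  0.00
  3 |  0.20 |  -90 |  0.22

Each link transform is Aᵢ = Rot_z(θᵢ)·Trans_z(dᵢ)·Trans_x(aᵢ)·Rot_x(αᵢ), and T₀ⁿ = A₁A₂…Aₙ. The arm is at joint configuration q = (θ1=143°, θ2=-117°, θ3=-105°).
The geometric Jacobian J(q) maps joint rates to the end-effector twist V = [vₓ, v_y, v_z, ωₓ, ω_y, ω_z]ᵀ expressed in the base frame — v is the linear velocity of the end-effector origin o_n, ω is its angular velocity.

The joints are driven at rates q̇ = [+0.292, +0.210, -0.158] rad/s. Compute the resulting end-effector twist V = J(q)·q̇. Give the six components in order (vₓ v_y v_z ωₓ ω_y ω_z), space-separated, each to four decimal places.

o_n = [-0.0170, 0.2883, -0.2671]
J₁: ẑ×o_n = [-0.2883, -0.0170, 0.0000], ω = ẑ
J2: z=[0.6018, 0.7986, 0.0000] o=[-0.4313, 0.3250, 0.0000] → [-0.2133, 0.1608, -0.3529, 0.6018, 0.7986, 0.0000]
J3: z=[0.6018, 0.7986, 0.0000] o=[-0.2681, 0.2020, -0.4010] → [0.1069, -0.0805, -0.1486, 0.6018, 0.7986, 0.0000]
V = J·q̇ = [-0.1459, 0.0415, -0.0506, 0.0313, 0.0415, 0.2920]

-0.1459 0.0415 -0.0506 0.0313 0.0415 0.2920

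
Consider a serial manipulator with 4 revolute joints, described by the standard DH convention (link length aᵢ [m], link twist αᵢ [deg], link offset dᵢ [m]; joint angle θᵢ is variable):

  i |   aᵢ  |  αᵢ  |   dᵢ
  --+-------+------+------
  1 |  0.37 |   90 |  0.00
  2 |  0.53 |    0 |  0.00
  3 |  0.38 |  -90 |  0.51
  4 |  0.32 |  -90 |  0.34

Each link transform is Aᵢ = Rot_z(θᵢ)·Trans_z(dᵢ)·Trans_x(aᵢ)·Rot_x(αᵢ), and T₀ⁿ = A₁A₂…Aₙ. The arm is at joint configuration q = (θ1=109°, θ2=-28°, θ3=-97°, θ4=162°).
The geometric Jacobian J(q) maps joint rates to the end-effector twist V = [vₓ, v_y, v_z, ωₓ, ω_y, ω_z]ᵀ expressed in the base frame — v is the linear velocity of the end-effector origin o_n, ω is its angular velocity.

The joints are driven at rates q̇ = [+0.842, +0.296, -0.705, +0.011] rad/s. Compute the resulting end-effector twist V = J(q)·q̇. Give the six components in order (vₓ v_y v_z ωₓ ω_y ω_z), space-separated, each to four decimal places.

-0.9538 0.0051 0.0432 -0.3897 -0.1246 0.8357

o_n = [0.0394, 1.1485, -0.5058]
J₁: ẑ×o_n = [-1.1485, 0.0394, 0.0000], ω = ẑ
J2: z=[0.9455, 0.3256, 0.0000] o=[-0.1205, 0.3498, 0.0000] → [-0.1647, 0.4783, 0.7031, 0.9455, 0.3256, 0.0000]
J3: z=[0.9455, 0.3256, 0.0000] o=[-0.2728, 0.7923, -0.2488] → [-0.0837, 0.2430, 0.2351, 0.9455, 0.3256, 0.0000]
J4: z=[-0.2667, 0.7745, -0.5736] o=[0.2804, 0.7523, -0.5601] → [0.2693, 0.1527, 0.0810, -0.2667, 0.7745, -0.5736]
V = J·q̇ = [-0.9538, 0.0051, 0.0432, -0.3897, -0.1246, 0.8357]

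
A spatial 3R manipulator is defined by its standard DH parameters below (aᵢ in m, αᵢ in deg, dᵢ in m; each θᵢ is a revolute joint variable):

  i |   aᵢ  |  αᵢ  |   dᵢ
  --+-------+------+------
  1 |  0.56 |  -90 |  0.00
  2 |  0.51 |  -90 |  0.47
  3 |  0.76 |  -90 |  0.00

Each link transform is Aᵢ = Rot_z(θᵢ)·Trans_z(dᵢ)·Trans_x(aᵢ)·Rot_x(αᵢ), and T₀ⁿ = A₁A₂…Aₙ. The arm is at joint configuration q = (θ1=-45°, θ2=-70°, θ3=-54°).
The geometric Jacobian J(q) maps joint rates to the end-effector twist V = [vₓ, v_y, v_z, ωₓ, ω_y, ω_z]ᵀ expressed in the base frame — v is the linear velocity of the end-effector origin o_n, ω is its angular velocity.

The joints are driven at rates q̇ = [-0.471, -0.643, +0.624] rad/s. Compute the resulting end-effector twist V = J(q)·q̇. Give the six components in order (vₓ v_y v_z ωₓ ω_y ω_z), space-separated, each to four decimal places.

o_n = [1.3945, 0.1398, 0.8990]
J₁: ẑ×o_n = [-0.1398, 1.3945, 0.0000], ω = ẑ
J2: z=[0.7071, 0.7071, 0.0000] o=[0.3960, -0.3960, 0.0000] → [0.6357, -0.6357, -0.3272, 0.7071, 0.7071, 0.0000]
J3: z=[0.6645, -0.6645, -0.3420] o=[0.8517, -0.1870, 0.4792] → [-0.1672, -0.4646, 0.5778, 0.6645, -0.6645, -0.3420]
V = J·q̇ = [-0.4473, -0.5379, 0.5709, -0.0400, -0.8693, -0.6844]

-0.4473 -0.5379 0.5709 -0.0400 -0.8693 -0.6844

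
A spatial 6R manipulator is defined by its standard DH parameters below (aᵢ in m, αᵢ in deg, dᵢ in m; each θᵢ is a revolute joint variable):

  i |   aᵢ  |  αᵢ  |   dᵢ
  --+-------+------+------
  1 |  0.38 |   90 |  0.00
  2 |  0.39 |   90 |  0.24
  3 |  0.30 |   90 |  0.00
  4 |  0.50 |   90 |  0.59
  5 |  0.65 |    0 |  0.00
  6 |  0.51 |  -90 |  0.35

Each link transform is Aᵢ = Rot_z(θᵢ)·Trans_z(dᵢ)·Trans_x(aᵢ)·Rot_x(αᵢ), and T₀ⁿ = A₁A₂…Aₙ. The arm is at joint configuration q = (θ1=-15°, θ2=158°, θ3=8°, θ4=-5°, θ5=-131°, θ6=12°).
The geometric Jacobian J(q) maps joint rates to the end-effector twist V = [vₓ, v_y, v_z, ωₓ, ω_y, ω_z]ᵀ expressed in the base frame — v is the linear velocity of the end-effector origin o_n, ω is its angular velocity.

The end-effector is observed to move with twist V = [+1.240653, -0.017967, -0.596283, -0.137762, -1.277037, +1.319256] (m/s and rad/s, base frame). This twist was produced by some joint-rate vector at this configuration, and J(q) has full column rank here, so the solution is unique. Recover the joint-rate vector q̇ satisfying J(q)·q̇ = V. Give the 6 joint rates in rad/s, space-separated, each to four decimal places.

o_n = [-0.2997, -0.5374, -0.1454]
J₁: ẑ×o_n = [0.5374, -0.2997, 0.0000], ω = ẑ
J2: z=[-0.2588, -0.9659, 0.0000] o=[0.3671, -0.0984, 0.0000] → [0.1405, -0.0376, -0.5304, -0.2588, -0.9659, 0.0000]
J3: z=[0.3618, -0.0970, 0.9272] o=[-0.0443, -0.2366, 0.1461] → [0.3072, -0.1313, -0.1336, 0.3618, -0.0970, 0.9272]
J4: z=[0.1317, 0.9899, 0.0521] o=[-0.3212, -0.2056, 0.2574] → [-0.3815, 0.0542, -0.0650, 0.1317, 0.9899, 0.0521]
J5: z=[-0.2800, 0.0876, -0.9560] o=[-0.7190, 0.4341, 0.4325] → [-0.9793, -0.5627, 0.2353, -0.2800, 0.0876, -0.9560]
J6: z=[-0.2800, 0.0876, -0.9560] o=[-0.3781, -0.0990, 0.2838] → [-0.4567, -0.1951, 0.1159, -0.2800, 0.0876, -0.9560]
q̇ = J⁺·V = [0.8530, 0.9250, 0.0540, -0.3420, -0.5700, 0.1160]

0.8530 0.9250 0.0540 -0.3420 -0.5700 0.1160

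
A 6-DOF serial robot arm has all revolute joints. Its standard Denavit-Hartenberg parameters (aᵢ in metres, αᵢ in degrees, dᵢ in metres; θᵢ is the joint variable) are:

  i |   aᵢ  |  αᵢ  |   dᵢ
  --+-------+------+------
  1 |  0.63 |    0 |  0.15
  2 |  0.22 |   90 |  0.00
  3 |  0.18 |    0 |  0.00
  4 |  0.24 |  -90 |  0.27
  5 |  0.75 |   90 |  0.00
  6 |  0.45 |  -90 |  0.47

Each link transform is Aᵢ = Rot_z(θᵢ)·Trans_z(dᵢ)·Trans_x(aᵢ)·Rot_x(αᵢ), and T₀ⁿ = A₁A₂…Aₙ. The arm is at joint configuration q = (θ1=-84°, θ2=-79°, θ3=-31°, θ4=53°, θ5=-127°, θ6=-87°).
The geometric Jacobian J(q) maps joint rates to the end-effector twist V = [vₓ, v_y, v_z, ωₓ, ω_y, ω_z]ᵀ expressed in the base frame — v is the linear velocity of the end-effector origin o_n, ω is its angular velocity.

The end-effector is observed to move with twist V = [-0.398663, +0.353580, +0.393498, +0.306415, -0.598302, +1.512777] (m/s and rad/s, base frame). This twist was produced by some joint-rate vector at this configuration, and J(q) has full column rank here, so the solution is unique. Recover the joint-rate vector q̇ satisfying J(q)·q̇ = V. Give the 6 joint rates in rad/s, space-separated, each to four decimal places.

0.0520 0.8700 0.1170 -0.8630 0.5920 -0.1400

o_n = [-0.0971, -0.0438, -0.5845]
J₁: ẑ×o_n = [0.0438, -0.0971, 0.0000], ω = ẑ
J2: z=[0.0000, 0.0000, 1.0000] o=[0.0659, -0.6265, 0.1500] → [-0.5827, -0.1630, 0.0000, 0.0000, 0.0000, 1.0000]
J3: z=[-0.2924, 0.9563, 0.0000] o=[-0.1445, -0.6909, 0.1500] → [-0.7024, -0.2147, -0.2345, -0.2924, 0.9563, 0.0000]
J4: z=[-0.2924, 0.9563, 0.0000] o=[-0.2921, -0.7360, 0.0573] → [-0.6137, -0.1876, -0.3888, -0.2924, 0.9563, 0.0000]
J5: z=[0.3582, 0.1095, 0.9272] o=[-0.5838, -0.5428, 0.1472] → [-0.5428, 0.7134, 0.1255, 0.3582, 0.1095, 0.9272]
J6: z=[0.8841, -0.3590, -0.2992] o=[-0.3587, 0.1523, -0.0219] → [0.1433, 0.4191, -0.0795, 0.8841, -0.3590, -0.2992]
q̇ = J⁺·V = [0.0520, 0.8700, 0.1170, -0.8630, 0.5920, -0.1400]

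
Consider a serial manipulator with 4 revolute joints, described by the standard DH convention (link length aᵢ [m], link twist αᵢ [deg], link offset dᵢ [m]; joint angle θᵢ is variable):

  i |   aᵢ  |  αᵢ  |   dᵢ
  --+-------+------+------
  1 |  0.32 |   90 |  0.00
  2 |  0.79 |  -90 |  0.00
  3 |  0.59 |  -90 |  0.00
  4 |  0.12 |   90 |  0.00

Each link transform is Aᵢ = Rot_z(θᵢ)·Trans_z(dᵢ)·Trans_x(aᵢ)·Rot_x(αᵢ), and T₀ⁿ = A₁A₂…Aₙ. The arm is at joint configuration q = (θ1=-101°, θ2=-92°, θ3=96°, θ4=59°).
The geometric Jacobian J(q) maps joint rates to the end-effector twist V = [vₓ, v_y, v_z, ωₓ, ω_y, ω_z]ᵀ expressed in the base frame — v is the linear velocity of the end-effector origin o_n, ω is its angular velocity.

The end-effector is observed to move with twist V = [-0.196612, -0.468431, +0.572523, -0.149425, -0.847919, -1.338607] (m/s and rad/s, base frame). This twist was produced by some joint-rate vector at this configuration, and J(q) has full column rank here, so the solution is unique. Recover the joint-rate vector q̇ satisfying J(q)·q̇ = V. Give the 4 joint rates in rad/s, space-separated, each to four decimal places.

-0.6030 0.0590 0.8860 -0.7090

o_n = [0.5997, -0.3122, -0.7178]
J₁: ẑ×o_n = [0.3122, 0.5997, -0.0000], ω = ẑ
J2: z=[-0.9816, 0.1908, 0.0000] o=[-0.0611, -0.3141, 0.0000] → [-0.1370, -0.7046, -0.1280, -0.9816, 0.1908, 0.0000]
J3: z=[-0.1907, -0.9810, -0.0349] o=[-0.0558, -0.2871, -0.7895] → [-0.0712, -0.0092, 0.6478, -0.1907, -0.9810, -0.0349]
J4: z=[-0.1092, -0.0141, 0.9939] o=[0.5198, -0.4011, -0.7279] → [-0.0886, 0.0805, -0.0086, -0.1092, -0.0141, 0.9939]
q̇ = J⁺·V = [-0.6030, 0.0590, 0.8860, -0.7090]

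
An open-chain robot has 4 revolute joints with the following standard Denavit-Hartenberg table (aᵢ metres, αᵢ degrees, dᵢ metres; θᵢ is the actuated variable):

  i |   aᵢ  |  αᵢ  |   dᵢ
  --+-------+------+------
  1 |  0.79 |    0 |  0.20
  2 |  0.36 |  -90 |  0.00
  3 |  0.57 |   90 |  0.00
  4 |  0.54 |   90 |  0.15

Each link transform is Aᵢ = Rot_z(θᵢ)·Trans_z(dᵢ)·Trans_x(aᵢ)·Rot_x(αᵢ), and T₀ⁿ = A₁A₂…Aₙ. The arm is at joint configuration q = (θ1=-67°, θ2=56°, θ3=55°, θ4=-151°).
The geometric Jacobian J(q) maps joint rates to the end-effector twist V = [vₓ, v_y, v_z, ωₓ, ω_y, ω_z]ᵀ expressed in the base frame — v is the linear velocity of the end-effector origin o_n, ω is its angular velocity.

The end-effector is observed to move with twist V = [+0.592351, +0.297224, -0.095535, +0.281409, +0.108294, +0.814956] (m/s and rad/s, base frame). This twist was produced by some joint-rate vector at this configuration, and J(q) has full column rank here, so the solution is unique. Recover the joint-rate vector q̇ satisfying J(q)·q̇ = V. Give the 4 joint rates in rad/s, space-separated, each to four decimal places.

0.4740 0.1620 0.1600 0.3120

o_n = [0.7877, -1.0870, 0.2060]
J₁: ẑ×o_n = [1.0870, 0.7877, -0.0000], ω = ẑ
J2: z=[0.0000, 0.0000, 1.0000] o=[0.3087, -0.7272, 0.2000] → [0.3598, 0.4791, -0.0000, 0.0000, 0.0000, 1.0000]
J3: z=[0.1908, 0.9816, 0.0000] o=[0.6621, -0.7959, 0.2000] → [0.0059, -0.0011, -0.1789, 0.1908, 0.9816, 0.0000]
J4: z=[0.8041, -0.1563, 0.5736] o=[0.9830, -0.8583, -0.2669] → [0.0573, -0.4923, -0.2145, 0.8041, -0.1563, 0.5736]
q̇ = J⁺·V = [0.4740, 0.1620, 0.1600, 0.3120]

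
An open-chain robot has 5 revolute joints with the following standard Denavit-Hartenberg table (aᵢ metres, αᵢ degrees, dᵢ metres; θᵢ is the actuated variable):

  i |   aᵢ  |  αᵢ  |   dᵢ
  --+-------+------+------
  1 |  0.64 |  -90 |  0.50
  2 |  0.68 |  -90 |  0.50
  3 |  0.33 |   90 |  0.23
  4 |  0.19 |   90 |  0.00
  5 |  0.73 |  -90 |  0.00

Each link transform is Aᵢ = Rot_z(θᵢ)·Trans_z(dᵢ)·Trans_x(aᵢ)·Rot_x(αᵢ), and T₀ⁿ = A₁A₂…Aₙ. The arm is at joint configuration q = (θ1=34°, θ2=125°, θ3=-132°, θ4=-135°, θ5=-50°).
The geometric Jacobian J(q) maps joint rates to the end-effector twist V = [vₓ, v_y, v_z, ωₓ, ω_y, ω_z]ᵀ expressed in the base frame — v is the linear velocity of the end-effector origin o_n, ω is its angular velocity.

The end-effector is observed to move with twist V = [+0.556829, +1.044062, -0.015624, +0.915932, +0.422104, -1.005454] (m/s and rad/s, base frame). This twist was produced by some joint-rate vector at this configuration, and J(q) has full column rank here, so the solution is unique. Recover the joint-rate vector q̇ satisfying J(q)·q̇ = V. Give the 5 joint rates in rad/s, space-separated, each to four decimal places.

-0.8870 -0.4330 -0.3650 0.1710 -0.7330

o_n = [-0.3056, 0.7263, -0.6075]
J₁: ẑ×o_n = [-0.7263, -0.3056, 0.0000], ω = ẑ
J2: z=[-0.5592, 0.8290, 0.0000] o=[0.5306, 0.3579, 0.5000] → [-0.9182, -0.6193, 0.4872, -0.5592, 0.8290, 0.0000]
J3: z=[-0.6791, -0.4581, 0.5736] o=[-0.0724, 0.5543, -0.0570] → [0.1535, -0.5076, -0.2236, -0.6791, -0.4581, 0.5736]
J4: z=[0.7276, -0.3164, 0.6087] o=[-0.2607, 0.7231, 0.2558] → [0.2712, 0.6008, -0.0119, 0.7276, -0.3164, 0.6087]
J5: z=[-0.4113, -0.9113, 0.0180] o=[-0.1564, 0.6730, 0.1051] → [0.6484, -0.2958, -0.1579, -0.4113, -0.9113, 0.0180]
q̇ = J⁺·V = [-0.8870, -0.4330, -0.3650, 0.1710, -0.7330]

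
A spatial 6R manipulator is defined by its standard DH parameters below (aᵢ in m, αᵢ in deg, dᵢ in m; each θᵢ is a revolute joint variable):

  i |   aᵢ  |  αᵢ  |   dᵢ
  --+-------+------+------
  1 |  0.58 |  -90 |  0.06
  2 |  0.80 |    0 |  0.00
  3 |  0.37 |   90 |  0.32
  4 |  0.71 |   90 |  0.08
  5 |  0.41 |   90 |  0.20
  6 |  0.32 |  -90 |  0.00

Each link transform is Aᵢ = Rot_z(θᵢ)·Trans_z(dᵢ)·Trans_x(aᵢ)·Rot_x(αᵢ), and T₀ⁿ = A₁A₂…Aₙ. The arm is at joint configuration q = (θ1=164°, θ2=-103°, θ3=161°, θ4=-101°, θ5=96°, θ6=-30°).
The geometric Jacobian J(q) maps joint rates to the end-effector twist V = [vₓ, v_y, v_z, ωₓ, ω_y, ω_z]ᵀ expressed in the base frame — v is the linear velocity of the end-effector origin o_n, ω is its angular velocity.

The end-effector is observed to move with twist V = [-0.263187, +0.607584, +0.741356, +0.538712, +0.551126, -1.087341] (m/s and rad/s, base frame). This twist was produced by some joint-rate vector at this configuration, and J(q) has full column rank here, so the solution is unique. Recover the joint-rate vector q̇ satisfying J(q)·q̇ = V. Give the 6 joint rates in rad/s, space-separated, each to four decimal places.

-0.1740 0.8850 -0.4940 -0.8930 -0.7740 0.9440

o_n = [-1.0309, 0.6065, 1.0668]
J₁: ẑ×o_n = [-0.6065, -1.0309, 0.0000], ω = ẑ
J2: z=[-0.2756, -0.9613, 0.0000] o=[-0.5575, 0.1599, 0.0600] → [-0.9678, 0.2775, -0.5781, -0.2756, -0.9613, 0.0000]
J3: z=[-0.2756, -0.9613, 0.0000] o=[-0.3845, 0.1103, 0.8395] → [-0.2185, 0.0627, -0.7581, -0.2756, -0.9613, 0.0000]
J4: z=[-0.8152, 0.2338, 0.5299] o=[-0.6612, -0.1433, 0.5257] → [-0.2708, 0.2452, -0.5248, -0.8152, 0.2338, 0.5299]
J5: z=[0.4474, -0.3268, 0.8325] o=[-0.4653, 0.5256, 0.6830] → [-0.1928, -0.6426, -0.1486, 0.4474, -0.3268, 0.8325]
J6: z=[0.2805, 0.9351, 0.2163] o=[-0.7240, 0.5163, 1.0586] → [-0.0119, -0.0687, 0.3123, 0.2805, 0.9351, 0.2163]
q̇ = J⁺·V = [-0.1740, 0.8850, -0.4940, -0.8930, -0.7740, 0.9440]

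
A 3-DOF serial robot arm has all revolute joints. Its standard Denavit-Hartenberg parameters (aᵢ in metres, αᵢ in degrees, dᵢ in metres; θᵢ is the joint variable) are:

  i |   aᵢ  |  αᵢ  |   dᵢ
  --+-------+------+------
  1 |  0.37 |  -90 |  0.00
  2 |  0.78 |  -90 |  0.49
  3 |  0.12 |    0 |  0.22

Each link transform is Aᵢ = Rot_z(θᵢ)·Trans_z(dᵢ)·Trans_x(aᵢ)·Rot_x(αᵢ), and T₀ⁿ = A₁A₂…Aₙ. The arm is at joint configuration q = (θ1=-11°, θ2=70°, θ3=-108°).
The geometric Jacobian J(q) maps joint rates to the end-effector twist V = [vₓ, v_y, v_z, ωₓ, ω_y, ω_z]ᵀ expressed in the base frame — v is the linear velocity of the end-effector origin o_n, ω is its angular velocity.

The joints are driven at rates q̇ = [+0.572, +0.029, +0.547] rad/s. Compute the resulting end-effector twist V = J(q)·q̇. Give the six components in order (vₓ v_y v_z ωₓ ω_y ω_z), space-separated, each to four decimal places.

o_n = [0.5250, 0.5134, -0.7734]
J₁: ẑ×o_n = [-0.5134, 0.5250, 0.0000], ω = ẑ
J2: z=[0.1908, 0.9816, 0.0000] o=[0.3632, -0.0706, 0.0000] → [-0.7592, 0.1476, -0.0474, 0.1908, 0.9816, 0.0000]
J3: z=[-0.9224, 0.1793, -0.3420] o=[0.7186, 0.3595, -0.7330] → [0.0454, 0.0290, -0.1072, -0.9224, 0.1793, -0.3420]
V = J·q̇ = [-0.2908, 0.3204, -0.0600, -0.4990, 0.1265, 0.3849]

-0.2908 0.3204 -0.0600 -0.4990 0.1265 0.3849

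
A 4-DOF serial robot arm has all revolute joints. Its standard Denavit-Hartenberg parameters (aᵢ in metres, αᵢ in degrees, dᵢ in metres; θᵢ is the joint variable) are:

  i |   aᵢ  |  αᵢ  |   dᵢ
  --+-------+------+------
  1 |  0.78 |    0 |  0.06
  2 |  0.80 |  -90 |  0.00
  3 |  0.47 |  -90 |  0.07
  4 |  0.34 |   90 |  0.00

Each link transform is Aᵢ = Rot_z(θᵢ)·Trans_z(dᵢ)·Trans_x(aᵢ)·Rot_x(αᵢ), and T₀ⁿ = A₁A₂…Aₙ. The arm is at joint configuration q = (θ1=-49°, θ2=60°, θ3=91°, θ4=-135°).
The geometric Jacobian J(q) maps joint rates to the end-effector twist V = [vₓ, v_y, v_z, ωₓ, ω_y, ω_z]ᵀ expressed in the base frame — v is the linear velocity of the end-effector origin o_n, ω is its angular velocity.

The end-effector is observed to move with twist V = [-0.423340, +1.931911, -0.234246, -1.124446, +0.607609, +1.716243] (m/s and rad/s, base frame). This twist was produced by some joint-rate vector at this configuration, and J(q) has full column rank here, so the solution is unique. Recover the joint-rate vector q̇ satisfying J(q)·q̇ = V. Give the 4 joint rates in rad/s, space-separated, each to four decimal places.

0.9930 0.7060 0.8110 0.9880

o_n = [1.2339, -0.1321, -0.1695]
J₁: ẑ×o_n = [0.1321, 1.2339, -0.0000], ω = ẑ
J2: z=[0.0000, 0.0000, 1.0000] o=[0.5117, -0.5887, 0.0600] → [-0.4566, 0.7221, 0.0000, 0.0000, 0.0000, 1.0000]
J3: z=[-0.1908, 0.9816, 0.0000] o=[1.2970, -0.4360, 0.0600] → [-0.2253, -0.0438, 0.0040, -0.1908, 0.9816, 0.0000]
J4: z=[-0.9815, -0.1908, 0.0175] o=[1.2756, -0.3689, -0.4099] → [-0.0500, 0.2352, -0.2404, -0.9815, -0.1908, 0.0175]
q̇ = J⁺·V = [0.9930, 0.7060, 0.8110, 0.9880]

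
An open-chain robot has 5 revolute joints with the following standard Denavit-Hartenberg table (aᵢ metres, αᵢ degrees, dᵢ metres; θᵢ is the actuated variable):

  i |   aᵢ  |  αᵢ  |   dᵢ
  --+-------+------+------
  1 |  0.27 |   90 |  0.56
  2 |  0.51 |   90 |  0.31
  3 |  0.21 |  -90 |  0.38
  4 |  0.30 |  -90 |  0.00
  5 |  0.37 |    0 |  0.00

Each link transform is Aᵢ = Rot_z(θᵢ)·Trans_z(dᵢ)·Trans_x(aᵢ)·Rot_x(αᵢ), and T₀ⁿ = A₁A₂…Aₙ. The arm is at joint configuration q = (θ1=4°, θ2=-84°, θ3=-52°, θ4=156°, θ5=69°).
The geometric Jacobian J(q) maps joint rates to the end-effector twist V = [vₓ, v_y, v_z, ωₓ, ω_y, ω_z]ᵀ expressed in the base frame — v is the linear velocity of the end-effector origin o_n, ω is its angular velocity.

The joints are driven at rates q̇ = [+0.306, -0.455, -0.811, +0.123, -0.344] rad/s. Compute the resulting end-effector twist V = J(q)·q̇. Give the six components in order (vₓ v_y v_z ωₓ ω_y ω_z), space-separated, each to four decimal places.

0.0274 -0.4185 0.1842 1.1013 0.5677 0.2416

o_n = [0.0968, -0.2371, 0.4156]
J₁: ẑ×o_n = [0.2371, 0.0968, -0.0000], ω = ẑ
J2: z=[0.0698, -0.9976, 0.0000] o=[0.2693, 0.0188, 0.5600] → [0.1441, 0.0101, -0.1900, 0.0698, -0.9976, 0.0000]
J3: z=[-0.9921, -0.0694, -0.1045] o=[0.3441, -0.2867, 0.0528] → [-0.0200, 0.3858, -0.0664, -0.9921, -0.0694, -0.1045]
J4: z=[0.1251, -0.6084, -0.7837] o=[-0.0309, -0.1470, -0.1155] → [-0.3937, -0.1665, 0.0664, 0.1251, -0.6084, -0.7837]
J5: z=[-0.9101, -0.3849, 0.1535] o=[0.0876, -0.3552, 0.0651] → [-0.1531, 0.3204, -0.1040, -0.9101, -0.3849, 0.1535]
V = J·q̇ = [0.0274, -0.4185, 0.1842, 1.1013, 0.5677, 0.2416]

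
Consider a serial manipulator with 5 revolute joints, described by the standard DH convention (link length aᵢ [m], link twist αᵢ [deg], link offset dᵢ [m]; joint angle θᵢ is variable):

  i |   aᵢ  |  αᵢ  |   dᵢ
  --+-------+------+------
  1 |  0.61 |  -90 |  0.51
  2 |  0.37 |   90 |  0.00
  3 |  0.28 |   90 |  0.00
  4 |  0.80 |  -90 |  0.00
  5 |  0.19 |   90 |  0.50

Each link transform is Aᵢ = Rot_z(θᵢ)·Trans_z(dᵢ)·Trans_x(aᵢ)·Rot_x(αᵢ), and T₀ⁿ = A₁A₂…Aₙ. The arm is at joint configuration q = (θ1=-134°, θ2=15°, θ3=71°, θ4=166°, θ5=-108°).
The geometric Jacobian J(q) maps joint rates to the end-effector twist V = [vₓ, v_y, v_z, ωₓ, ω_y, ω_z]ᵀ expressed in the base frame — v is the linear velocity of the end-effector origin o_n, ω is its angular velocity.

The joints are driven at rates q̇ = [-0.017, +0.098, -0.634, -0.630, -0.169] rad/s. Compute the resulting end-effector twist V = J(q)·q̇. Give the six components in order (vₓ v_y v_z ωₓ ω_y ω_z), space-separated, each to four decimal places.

o_n = [-1.0326, -0.2221, 0.1218]
J₁: ẑ×o_n = [0.2221, -1.0326, 0.0000], ω = ẑ
J2: z=[0.7193, -0.6947, 0.0000] o=[-0.4237, -0.4388, 0.5100] → [0.2696, 0.2792, -0.2671, 0.7193, -0.6947, 0.0000]
J3: z=[-0.1798, -0.1862, 0.9659] o=[-0.6720, -0.6959, 0.4142] → [-0.4032, -0.4009, -0.1523, -0.1798, -0.1862, 0.9659]
J4: z=[-0.8686, -0.4308, -0.2447] o=[-0.5427, -0.9431, 0.3906] → [0.2923, -0.1136, -0.8374, -0.8686, -0.4308, -0.2447]
J5: z=[0.0628, 0.3943, -0.9168] o=[-0.9359, -0.2937, 0.6430] → [-0.1398, 0.1214, 0.0426, 0.0628, 0.3943, -0.9168]
V = J·q̇ = [0.1178, 0.3502, 0.5907, 0.7211, 0.2547, -0.3203]

0.1178 0.3502 0.5907 0.7211 0.2547 -0.3203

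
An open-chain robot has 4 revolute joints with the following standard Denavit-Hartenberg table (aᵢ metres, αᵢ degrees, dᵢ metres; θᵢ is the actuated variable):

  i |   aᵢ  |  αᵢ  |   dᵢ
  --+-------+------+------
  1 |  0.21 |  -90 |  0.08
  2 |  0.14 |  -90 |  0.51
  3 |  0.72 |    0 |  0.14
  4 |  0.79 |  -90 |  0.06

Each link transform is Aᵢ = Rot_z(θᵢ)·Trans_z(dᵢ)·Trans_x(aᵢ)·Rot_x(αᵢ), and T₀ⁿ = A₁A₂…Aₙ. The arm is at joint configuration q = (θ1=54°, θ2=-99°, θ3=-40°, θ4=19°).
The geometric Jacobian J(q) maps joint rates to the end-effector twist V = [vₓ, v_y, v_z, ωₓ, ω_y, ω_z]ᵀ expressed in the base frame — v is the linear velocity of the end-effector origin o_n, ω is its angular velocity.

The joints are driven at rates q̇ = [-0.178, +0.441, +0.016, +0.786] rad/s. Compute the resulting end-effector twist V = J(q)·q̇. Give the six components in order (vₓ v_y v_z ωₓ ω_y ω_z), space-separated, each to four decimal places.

o_n = [-0.9079, 0.8871, 1.5228]
J₁: ẑ×o_n = [-0.8871, -0.9079, 0.0000], ω = ẑ
J2: z=[-0.8090, 0.5878, 0.0000] o=[0.1234, 0.1699, 0.0800] → [0.8480, 1.1672, 0.0260, -0.8090, 0.5878, 0.0000]
J3: z=[0.5805, 0.7991, 0.1564] o=[-0.3020, 0.4519, 0.2183] → [0.9743, -0.8521, 0.7367, 0.5805, 0.7991, 0.1564]
J4: z=[0.5805, 0.7991, 0.1564] o=[-0.6459, 0.7660, 0.7849] → [0.5706, -0.4693, 0.2796, 0.5805, 0.7991, 0.1564]
V = J·q̇ = [0.9960, 0.2938, 0.2430, 0.1088, 0.9001, -0.0525]

0.9960 0.2938 0.2430 0.1088 0.9001 -0.0525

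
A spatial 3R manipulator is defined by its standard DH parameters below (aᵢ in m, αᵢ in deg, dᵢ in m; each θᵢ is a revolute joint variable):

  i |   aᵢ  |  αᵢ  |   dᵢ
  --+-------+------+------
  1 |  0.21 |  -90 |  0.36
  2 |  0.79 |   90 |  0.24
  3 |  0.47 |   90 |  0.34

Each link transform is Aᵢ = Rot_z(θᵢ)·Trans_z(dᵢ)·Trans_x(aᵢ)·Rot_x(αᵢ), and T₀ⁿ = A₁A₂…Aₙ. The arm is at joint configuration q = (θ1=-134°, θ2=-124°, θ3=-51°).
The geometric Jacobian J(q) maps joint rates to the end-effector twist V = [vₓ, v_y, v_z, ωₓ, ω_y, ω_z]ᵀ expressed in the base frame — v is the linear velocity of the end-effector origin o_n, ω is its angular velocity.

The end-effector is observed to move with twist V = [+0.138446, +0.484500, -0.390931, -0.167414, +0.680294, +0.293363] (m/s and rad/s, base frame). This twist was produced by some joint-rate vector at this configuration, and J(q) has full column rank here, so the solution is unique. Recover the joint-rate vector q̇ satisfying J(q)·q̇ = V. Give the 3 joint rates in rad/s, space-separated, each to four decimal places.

o_n = [0.3816, 0.5755, 1.0700]
J₁: ẑ×o_n = [-0.5755, 0.3816, 0.0000], ω = ẑ
J2: z=[0.7193, -0.6947, 0.0000] o=[-0.1459, -0.1511, 0.3600] → [-0.4932, -0.5108, 0.8890, 0.7193, -0.6947, 0.0000]
J3: z=[0.5759, 0.5964, -0.5592] o=[0.3336, -0.0000, 1.0149] → [0.3547, -0.0585, 0.3028, 0.5759, 0.5964, -0.5592]
q̇ = J⁺·V = [0.5450, -0.5930, 0.4500]

0.5450 -0.5930 0.4500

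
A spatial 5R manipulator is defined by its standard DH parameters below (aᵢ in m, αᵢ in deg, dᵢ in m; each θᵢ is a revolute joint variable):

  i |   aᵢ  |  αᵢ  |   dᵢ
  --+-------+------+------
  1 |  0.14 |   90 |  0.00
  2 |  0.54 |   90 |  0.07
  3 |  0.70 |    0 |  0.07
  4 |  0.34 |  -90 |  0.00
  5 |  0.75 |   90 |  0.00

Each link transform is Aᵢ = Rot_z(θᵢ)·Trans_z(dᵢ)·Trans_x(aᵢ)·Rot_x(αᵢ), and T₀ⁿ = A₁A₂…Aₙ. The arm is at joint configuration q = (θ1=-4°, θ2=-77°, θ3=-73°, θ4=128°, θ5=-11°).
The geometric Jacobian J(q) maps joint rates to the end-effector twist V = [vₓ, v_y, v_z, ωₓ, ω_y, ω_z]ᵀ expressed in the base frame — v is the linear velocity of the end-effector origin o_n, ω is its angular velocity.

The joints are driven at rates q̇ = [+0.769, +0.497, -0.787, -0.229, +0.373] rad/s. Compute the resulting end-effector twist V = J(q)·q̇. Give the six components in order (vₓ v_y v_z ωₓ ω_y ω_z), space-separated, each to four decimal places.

o_n = [0.2185, -0.2981, -1.3750]
J₁: ẑ×o_n = [0.2981, 0.2185, -0.0000], ω = ẑ
J2: z=[-0.0698, -0.9976, 0.0000] o=[0.1397, -0.0098, 0.0000] → [1.3716, -0.0959, 0.0987, -0.0698, -0.9976, 0.0000]
J3: z=[-0.9720, 0.0680, -0.2250] o=[0.2560, -0.0881, -0.5262] → [-0.1049, -0.8166, 0.2067, -0.9720, 0.0680, -0.2250]
J4: z=[-0.9720, 0.0680, -0.2250] o=[0.2805, 0.5813, -0.7413] → [-0.2409, -0.6020, 0.8590, -0.9720, 0.0680, -0.2250]
J5: z=[-0.2238, -0.5593, 0.7982] o=[0.3049, 0.3004, -0.9313] → [0.7258, -0.1683, 0.0856, -0.2238, -0.5593, 0.7982]
V = J·q̇ = [1.3195, 0.8381, -0.2784, 0.8694, -0.7735, 1.2953]

1.3195 0.8381 -0.2784 0.8694 -0.7735 1.2953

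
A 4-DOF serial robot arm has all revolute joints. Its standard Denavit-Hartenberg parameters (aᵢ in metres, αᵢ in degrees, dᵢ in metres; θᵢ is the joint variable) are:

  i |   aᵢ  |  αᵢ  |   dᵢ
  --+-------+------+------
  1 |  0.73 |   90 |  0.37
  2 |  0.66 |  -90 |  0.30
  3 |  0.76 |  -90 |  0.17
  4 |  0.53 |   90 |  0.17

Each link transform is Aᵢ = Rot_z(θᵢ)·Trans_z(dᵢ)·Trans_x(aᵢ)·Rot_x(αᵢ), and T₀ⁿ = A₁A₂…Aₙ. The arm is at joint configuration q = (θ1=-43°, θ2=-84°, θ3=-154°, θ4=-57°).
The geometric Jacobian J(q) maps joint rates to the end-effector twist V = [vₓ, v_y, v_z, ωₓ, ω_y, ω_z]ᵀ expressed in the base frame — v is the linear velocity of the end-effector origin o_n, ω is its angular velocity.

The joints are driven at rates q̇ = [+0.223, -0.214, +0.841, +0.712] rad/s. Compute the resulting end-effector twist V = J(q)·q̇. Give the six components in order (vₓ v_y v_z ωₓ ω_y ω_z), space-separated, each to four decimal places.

-0.3324 -0.4756 -0.3770 0.3451 -0.9042 0.0005

o_n = [0.3426, -1.5672, 0.6411]
J₁: ẑ×o_n = [1.5672, 0.3426, -0.0000], ω = ẑ
J2: z=[-0.6820, -0.7314, 0.0000] o=[0.5339, -0.4979, 0.3700] → [-0.1983, 0.1849, 0.5894, -0.6820, -0.7314, 0.0000]
J3: z=[0.7273, -0.6783, 0.1045] o=[0.3797, -0.7643, -0.2864] → [-0.5452, -0.6785, -0.6091, 0.7273, -0.6783, 0.1045]
J4: z=[-0.5795, -0.6886, -0.4360] o=[0.2240, -1.0746, 0.4107] → [-0.3734, 0.0818, 0.3671, -0.5795, -0.6886, -0.4360]
V = J·q̇ = [-0.3324, -0.4756, -0.3770, 0.3451, -0.9042, 0.0005]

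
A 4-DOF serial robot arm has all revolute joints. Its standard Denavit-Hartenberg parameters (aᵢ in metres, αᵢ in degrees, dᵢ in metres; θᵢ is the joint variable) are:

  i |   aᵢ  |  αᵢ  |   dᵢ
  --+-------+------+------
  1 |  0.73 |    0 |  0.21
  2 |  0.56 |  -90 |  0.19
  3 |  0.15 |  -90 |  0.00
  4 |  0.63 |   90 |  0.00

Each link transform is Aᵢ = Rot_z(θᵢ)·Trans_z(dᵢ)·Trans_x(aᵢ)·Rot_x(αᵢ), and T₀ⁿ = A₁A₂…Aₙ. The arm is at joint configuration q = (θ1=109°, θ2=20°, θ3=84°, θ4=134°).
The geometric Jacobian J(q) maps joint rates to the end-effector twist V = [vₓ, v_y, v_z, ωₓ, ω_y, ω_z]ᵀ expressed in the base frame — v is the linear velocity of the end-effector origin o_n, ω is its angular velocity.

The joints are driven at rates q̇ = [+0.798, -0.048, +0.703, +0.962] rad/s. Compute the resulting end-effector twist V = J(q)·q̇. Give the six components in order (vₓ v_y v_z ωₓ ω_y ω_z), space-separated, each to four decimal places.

-1.4986 -0.3197 0.4547 0.0558 -1.1859 0.6494

o_n = [-0.2190, 1.3873, 0.6861]
J₁: ẑ×o_n = [-1.3873, -0.2190, 0.0000], ω = ẑ
J2: z=[0.0000, 0.0000, 1.0000] o=[-0.2377, 0.6902, 0.2100] → [-0.6970, 0.0187, 0.0000, 0.0000, 0.0000, 1.0000]
J3: z=[-0.7771, -0.6293, 0.0000] o=[-0.5901, 1.1254, 0.4000] → [-0.1800, 0.2223, 0.0301, -0.7771, -0.6293, 0.0000]
J4: z=[0.6259, -0.7729, -0.1045] o=[-0.6000, 1.1376, 0.2508] → [-0.3103, -0.3122, 0.4507, 0.6259, -0.7729, -0.1045]
V = J·q̇ = [-1.4986, -0.3197, 0.4547, 0.0558, -1.1859, 0.6494]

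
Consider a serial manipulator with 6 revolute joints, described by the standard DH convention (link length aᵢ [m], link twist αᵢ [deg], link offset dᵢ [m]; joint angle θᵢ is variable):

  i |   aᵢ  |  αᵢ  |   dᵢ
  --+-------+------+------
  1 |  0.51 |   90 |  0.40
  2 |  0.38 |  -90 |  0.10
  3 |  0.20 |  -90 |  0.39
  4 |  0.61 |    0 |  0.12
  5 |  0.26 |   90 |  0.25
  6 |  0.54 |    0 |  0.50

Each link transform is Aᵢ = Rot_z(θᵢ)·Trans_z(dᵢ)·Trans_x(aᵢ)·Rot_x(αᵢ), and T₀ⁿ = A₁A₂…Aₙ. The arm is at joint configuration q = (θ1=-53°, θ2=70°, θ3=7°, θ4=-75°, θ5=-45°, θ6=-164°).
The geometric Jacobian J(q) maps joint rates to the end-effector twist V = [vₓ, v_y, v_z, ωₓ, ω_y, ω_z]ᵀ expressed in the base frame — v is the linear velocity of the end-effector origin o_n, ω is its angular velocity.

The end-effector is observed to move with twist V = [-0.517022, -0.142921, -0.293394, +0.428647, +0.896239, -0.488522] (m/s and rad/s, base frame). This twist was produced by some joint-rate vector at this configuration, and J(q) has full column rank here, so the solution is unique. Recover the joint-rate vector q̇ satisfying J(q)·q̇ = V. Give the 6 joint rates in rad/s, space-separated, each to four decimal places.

o_n = [0.2059, -0.0637, 0.9552]
J₁: ẑ×o_n = [0.0637, 0.2059, -0.0000], ω = ẑ
J2: z=[-0.7986, -0.6018, 0.0000] o=[0.3069, -0.4073, 0.4000] → [-0.3341, 0.4434, -0.3352, -0.7986, -0.6018, 0.0000]
J3: z=[-0.5655, 0.7505, 0.3420] o=[0.3053, -0.5713, 0.7571] → [-0.0249, 0.0780, -0.2125, -0.5655, 0.7505, 0.3420]
J4: z=[0.7676, 0.6306, -0.1145] o=[0.1451, -0.3182, 1.0770] → [-0.0477, 0.0866, 0.1569, 0.7676, 0.6306, -0.1145]
J5: z=[0.7676, 0.6306, -0.1145] o=[-0.0484, 0.1685, 1.4120] → [-0.3147, 0.3216, -0.3386, 0.7676, 0.6306, -0.1145]
J6: z=[0.0215, -0.2040, -0.9787] o=[-0.0231, 0.5208, 1.3392] → [-0.4938, -0.2159, 0.0341, 0.0215, -0.2040, -0.9787]
q̇ = J⁺·V = [0.2620, -0.6490, 0.6510, -0.5880, 0.9240, 0.9550]

0.2620 -0.6490 0.6510 -0.5880 0.9240 0.9550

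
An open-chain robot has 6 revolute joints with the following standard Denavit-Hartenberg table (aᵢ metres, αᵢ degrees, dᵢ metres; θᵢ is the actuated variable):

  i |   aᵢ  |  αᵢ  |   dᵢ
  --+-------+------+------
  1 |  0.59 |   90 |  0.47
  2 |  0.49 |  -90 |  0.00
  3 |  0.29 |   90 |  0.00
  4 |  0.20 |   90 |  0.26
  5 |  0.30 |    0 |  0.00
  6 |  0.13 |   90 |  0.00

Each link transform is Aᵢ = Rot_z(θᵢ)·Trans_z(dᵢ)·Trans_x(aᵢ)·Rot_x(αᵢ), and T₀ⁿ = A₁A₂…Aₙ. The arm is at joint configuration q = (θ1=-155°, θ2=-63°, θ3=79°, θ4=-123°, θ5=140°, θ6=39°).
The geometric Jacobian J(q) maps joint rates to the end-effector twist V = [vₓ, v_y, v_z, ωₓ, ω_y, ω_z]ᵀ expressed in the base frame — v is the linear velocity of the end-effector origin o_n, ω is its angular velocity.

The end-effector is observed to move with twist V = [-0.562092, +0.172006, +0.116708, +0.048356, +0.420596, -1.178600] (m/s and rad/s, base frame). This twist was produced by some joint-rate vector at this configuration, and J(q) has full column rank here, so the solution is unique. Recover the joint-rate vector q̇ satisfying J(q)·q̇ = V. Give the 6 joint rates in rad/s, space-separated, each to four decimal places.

o_n = [-0.9383, -0.7501, -0.3679]
J₁: ẑ×o_n = [0.7501, -0.9383, 0.0000], ω = ẑ
J2: z=[-0.4226, 0.9063, 0.0000] o=[-0.5347, -0.2493, 0.4700] → [-0.7594, -0.3541, 0.5773, -0.4226, 0.9063, 0.0000]
J3: z=[-0.8075, -0.3766, 0.4540] o=[-0.7363, -0.3434, 0.0334] → [0.3358, -0.4157, 0.2524, -0.8075, -0.3766, 0.4540]
J4: z=[-0.4845, -0.0154, -0.8746] o=[-0.6388, -0.6120, -0.0159] → [-0.1154, 0.0914, 0.0623, -0.4845, -0.0154, -0.8746]
J5: z=[-0.7219, 0.5717, 0.3898] o=[-0.6660, -0.4519, -0.3009] → [0.0779, -0.1545, 0.3709, -0.7219, 0.5717, 0.3898]
J6: z=[-0.7219, 0.5717, 0.3898] o=[-0.8729, -0.6434, -0.4034] → [0.0619, 0.0001, 0.1143, -0.7219, 0.5717, 0.3898]
q̇ = J⁺·V = [0.0400, 0.3350, -0.6450, 0.9720, 0.1860, -0.3800]

0.0400 0.3350 -0.6450 0.9720 0.1860 -0.3800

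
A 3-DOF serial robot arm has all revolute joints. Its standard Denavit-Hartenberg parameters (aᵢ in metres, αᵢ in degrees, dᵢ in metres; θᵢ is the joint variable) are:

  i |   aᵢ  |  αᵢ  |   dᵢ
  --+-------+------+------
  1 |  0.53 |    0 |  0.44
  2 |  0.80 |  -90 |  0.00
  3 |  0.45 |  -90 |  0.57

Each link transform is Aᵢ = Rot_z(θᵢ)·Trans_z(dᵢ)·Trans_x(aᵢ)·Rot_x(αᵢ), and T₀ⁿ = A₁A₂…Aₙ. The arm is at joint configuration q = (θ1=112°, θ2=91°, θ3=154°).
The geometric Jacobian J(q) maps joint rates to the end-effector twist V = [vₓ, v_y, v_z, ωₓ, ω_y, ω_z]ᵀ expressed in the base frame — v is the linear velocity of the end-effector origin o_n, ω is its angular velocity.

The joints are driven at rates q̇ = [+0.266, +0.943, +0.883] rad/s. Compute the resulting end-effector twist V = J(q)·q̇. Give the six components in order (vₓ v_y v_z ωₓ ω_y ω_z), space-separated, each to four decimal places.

o_n = [-0.3399, -0.1878, 0.2427]
J₁: ẑ×o_n = [0.1878, -0.3399, 0.0000], ω = ẑ
J2: z=[0.0000, 0.0000, 1.0000] o=[-0.1985, 0.4914, 0.4400] → [0.6792, -0.1414, 0.0000, 0.0000, 0.0000, 1.0000]
J3: z=[0.3907, -0.9205, 0.0000] o=[-0.9349, 0.1788, 0.4400] → [0.1816, 0.0771, 0.4045, 0.3907, -0.9205, 0.0000]
V = J·q̇ = [0.8508, -0.1557, 0.3571, 0.3450, -0.8128, 1.2090]

0.8508 -0.1557 0.3571 0.3450 -0.8128 1.2090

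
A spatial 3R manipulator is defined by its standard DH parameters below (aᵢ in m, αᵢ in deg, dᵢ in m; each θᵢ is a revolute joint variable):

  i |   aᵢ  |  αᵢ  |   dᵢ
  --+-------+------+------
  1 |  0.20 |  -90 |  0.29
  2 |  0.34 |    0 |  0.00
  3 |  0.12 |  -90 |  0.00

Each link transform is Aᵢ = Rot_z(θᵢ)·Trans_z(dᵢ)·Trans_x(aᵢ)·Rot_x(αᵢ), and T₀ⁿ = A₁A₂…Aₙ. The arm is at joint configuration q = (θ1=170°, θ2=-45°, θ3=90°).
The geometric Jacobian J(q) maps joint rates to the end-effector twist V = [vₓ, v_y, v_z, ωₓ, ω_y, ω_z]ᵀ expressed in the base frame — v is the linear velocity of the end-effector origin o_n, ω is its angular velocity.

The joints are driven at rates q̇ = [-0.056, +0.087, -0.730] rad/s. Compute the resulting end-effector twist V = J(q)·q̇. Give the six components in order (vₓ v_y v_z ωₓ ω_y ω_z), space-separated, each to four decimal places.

-0.0692 0.0421 0.0336 0.1117 0.6332 -0.0560

o_n = [-0.5173, 0.0912, 0.4456]
J₁: ẑ×o_n = [-0.0912, -0.5173, 0.0000], ω = ẑ
J2: z=[-0.1736, -0.9848, 0.0000] o=[-0.1970, 0.0347, 0.2900] → [-0.1532, 0.0270, -0.3253, -0.1736, -0.9848, 0.0000]
J3: z=[-0.1736, -0.9848, 0.0000] o=[-0.4337, 0.0765, 0.5304] → [0.0836, -0.0147, -0.0849, -0.1736, -0.9848, 0.0000]
V = J·q̇ = [-0.0692, 0.0421, 0.0336, 0.1117, 0.6332, -0.0560]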